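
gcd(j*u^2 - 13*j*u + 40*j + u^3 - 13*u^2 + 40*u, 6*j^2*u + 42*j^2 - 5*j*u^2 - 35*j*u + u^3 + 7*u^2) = 1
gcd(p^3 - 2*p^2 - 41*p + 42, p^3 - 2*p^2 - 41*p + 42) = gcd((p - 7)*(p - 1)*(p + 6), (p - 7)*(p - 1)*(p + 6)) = p^3 - 2*p^2 - 41*p + 42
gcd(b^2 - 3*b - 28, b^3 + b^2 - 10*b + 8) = b + 4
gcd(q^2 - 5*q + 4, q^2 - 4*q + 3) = q - 1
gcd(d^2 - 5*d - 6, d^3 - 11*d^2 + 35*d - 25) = 1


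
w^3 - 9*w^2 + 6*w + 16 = (w - 8)*(w - 2)*(w + 1)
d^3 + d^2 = d^2*(d + 1)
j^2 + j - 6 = (j - 2)*(j + 3)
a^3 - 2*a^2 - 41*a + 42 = (a - 7)*(a - 1)*(a + 6)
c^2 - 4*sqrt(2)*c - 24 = (c - 6*sqrt(2))*(c + 2*sqrt(2))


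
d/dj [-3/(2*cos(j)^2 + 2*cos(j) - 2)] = -3*(2*cos(j) + 1)*sin(j)/(2*(sin(j)^2 - cos(j))^2)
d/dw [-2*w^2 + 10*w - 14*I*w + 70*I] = -4*w + 10 - 14*I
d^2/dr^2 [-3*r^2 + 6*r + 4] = -6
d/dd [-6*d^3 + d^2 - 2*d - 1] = -18*d^2 + 2*d - 2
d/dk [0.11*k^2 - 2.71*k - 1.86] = 0.22*k - 2.71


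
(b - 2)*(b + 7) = b^2 + 5*b - 14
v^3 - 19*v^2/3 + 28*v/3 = v*(v - 4)*(v - 7/3)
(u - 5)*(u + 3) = u^2 - 2*u - 15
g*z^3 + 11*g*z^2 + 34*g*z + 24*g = (z + 4)*(z + 6)*(g*z + g)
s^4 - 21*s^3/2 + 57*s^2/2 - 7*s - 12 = (s - 6)*(s - 4)*(s - 1)*(s + 1/2)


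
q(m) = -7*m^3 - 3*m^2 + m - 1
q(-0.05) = -1.06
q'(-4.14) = -334.09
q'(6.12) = -822.26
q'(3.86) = -335.05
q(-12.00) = 11651.00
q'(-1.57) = -41.34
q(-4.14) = 440.15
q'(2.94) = -198.16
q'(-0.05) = 1.25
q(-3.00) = 158.00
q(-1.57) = 17.12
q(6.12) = -1711.79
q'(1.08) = -29.97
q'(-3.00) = -170.00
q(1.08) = -12.24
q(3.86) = -444.43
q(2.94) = -201.88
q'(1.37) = -46.63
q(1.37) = -23.26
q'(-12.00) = -2951.00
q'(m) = -21*m^2 - 6*m + 1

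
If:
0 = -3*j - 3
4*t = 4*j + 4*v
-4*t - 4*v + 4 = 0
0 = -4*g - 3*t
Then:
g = 0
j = -1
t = 0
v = 1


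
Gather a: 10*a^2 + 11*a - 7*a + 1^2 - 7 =10*a^2 + 4*a - 6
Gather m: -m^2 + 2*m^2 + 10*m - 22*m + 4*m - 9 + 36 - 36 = m^2 - 8*m - 9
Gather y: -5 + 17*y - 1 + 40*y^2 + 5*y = 40*y^2 + 22*y - 6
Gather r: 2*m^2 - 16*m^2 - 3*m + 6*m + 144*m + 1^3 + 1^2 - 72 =-14*m^2 + 147*m - 70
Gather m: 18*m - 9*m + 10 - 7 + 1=9*m + 4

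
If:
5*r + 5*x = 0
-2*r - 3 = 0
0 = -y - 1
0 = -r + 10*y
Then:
No Solution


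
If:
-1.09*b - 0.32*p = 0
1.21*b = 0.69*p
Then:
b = 0.00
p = 0.00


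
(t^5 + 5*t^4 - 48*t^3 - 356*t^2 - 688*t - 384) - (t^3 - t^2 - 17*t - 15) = t^5 + 5*t^4 - 49*t^3 - 355*t^2 - 671*t - 369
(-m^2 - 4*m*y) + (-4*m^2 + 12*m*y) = -5*m^2 + 8*m*y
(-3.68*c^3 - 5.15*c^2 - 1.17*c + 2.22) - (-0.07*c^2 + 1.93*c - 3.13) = -3.68*c^3 - 5.08*c^2 - 3.1*c + 5.35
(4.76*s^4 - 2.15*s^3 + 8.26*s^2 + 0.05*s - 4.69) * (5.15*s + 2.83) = 24.514*s^5 + 2.3983*s^4 + 36.4545*s^3 + 23.6333*s^2 - 24.012*s - 13.2727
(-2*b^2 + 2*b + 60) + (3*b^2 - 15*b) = b^2 - 13*b + 60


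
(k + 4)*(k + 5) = k^2 + 9*k + 20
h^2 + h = h*(h + 1)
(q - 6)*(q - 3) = q^2 - 9*q + 18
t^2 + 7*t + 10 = (t + 2)*(t + 5)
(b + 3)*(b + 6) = b^2 + 9*b + 18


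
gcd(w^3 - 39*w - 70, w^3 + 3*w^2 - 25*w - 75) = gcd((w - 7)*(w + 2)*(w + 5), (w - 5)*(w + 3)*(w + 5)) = w + 5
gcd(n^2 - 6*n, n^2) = n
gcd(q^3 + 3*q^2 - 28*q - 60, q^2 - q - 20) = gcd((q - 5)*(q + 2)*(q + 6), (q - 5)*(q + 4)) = q - 5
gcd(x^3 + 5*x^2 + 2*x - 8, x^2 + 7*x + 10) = x + 2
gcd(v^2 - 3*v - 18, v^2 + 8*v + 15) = v + 3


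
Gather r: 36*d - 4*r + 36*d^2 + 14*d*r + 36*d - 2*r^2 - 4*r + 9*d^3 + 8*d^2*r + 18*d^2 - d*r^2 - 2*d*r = 9*d^3 + 54*d^2 + 72*d + r^2*(-d - 2) + r*(8*d^2 + 12*d - 8)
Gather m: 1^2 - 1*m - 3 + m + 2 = 0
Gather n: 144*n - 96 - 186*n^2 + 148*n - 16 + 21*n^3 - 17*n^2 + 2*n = 21*n^3 - 203*n^2 + 294*n - 112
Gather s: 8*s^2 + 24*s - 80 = 8*s^2 + 24*s - 80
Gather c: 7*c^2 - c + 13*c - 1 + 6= 7*c^2 + 12*c + 5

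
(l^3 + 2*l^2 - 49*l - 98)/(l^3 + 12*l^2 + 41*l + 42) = (l - 7)/(l + 3)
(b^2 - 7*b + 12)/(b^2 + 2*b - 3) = (b^2 - 7*b + 12)/(b^2 + 2*b - 3)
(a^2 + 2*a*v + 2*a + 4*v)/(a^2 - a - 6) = (a + 2*v)/(a - 3)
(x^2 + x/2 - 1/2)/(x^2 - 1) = (x - 1/2)/(x - 1)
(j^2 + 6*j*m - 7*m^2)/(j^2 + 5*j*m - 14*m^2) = (j - m)/(j - 2*m)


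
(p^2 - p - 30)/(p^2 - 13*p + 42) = (p + 5)/(p - 7)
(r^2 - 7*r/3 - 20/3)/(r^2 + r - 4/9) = 3*(3*r^2 - 7*r - 20)/(9*r^2 + 9*r - 4)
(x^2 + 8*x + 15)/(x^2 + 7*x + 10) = (x + 3)/(x + 2)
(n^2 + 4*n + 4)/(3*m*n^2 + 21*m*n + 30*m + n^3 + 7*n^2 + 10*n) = (n + 2)/(3*m*n + 15*m + n^2 + 5*n)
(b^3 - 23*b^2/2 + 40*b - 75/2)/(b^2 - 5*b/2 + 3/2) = (b^2 - 10*b + 25)/(b - 1)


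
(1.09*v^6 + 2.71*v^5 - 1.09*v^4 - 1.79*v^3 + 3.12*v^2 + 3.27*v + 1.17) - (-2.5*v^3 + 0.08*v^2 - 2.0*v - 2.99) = 1.09*v^6 + 2.71*v^5 - 1.09*v^4 + 0.71*v^3 + 3.04*v^2 + 5.27*v + 4.16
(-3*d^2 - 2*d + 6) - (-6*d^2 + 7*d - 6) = 3*d^2 - 9*d + 12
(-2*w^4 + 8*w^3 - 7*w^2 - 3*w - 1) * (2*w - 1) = -4*w^5 + 18*w^4 - 22*w^3 + w^2 + w + 1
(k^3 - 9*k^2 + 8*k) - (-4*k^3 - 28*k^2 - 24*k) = 5*k^3 + 19*k^2 + 32*k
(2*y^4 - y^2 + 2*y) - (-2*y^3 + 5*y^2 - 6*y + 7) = 2*y^4 + 2*y^3 - 6*y^2 + 8*y - 7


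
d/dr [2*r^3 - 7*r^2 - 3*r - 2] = 6*r^2 - 14*r - 3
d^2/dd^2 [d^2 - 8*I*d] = 2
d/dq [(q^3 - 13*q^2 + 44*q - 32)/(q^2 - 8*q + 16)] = (q^2 - 8*q + 28)/(q^2 - 8*q + 16)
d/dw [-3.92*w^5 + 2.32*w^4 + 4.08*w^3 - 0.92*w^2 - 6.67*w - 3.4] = -19.6*w^4 + 9.28*w^3 + 12.24*w^2 - 1.84*w - 6.67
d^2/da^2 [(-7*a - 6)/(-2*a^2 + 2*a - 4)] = ((1 - 21*a)*(a^2 - a + 2) + (2*a - 1)^2*(7*a + 6))/(a^2 - a + 2)^3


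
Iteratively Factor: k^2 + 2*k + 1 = (k + 1)*(k + 1)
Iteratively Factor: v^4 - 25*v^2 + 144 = (v - 3)*(v^3 + 3*v^2 - 16*v - 48) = (v - 3)*(v + 4)*(v^2 - v - 12) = (v - 3)*(v + 3)*(v + 4)*(v - 4)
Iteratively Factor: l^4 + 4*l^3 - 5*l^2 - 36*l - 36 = (l - 3)*(l^3 + 7*l^2 + 16*l + 12) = (l - 3)*(l + 3)*(l^2 + 4*l + 4) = (l - 3)*(l + 2)*(l + 3)*(l + 2)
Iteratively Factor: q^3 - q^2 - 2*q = (q + 1)*(q^2 - 2*q) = (q - 2)*(q + 1)*(q)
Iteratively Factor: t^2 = (t)*(t)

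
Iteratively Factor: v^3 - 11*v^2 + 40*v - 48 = (v - 4)*(v^2 - 7*v + 12) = (v - 4)*(v - 3)*(v - 4)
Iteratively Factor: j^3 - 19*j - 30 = (j + 3)*(j^2 - 3*j - 10) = (j - 5)*(j + 3)*(j + 2)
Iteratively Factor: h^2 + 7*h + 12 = (h + 3)*(h + 4)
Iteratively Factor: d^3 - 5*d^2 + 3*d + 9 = (d + 1)*(d^2 - 6*d + 9) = (d - 3)*(d + 1)*(d - 3)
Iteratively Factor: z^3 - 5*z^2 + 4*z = (z)*(z^2 - 5*z + 4) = z*(z - 1)*(z - 4)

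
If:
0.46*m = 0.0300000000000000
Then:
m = 0.07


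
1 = 1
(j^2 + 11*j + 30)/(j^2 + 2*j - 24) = (j + 5)/(j - 4)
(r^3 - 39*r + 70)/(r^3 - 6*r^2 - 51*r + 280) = (r - 2)/(r - 8)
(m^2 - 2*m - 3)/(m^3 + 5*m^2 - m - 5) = (m - 3)/(m^2 + 4*m - 5)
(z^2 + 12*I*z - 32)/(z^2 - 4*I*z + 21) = (z^2 + 12*I*z - 32)/(z^2 - 4*I*z + 21)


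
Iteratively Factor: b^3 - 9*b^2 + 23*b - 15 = (b - 5)*(b^2 - 4*b + 3) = (b - 5)*(b - 3)*(b - 1)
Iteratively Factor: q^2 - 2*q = (q)*(q - 2)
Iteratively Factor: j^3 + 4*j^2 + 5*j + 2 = (j + 1)*(j^2 + 3*j + 2) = (j + 1)*(j + 2)*(j + 1)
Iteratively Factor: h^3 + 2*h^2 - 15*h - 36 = (h + 3)*(h^2 - h - 12) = (h + 3)^2*(h - 4)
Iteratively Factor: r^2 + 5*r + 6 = (r + 3)*(r + 2)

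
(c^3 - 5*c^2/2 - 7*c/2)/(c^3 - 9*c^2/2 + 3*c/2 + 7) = c/(c - 2)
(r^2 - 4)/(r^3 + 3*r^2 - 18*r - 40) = (r - 2)/(r^2 + r - 20)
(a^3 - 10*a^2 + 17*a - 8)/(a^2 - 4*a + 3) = (a^2 - 9*a + 8)/(a - 3)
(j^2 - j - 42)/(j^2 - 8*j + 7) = (j + 6)/(j - 1)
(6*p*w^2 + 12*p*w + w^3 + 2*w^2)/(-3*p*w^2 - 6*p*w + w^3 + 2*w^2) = (-6*p - w)/(3*p - w)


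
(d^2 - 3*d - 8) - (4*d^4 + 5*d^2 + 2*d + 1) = -4*d^4 - 4*d^2 - 5*d - 9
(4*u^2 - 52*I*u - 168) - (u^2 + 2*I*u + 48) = 3*u^2 - 54*I*u - 216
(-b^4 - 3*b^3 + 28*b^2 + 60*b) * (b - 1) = -b^5 - 2*b^4 + 31*b^3 + 32*b^2 - 60*b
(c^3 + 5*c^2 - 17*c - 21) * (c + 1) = c^4 + 6*c^3 - 12*c^2 - 38*c - 21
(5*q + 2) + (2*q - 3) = 7*q - 1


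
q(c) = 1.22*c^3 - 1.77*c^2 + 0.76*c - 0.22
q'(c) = 3.66*c^2 - 3.54*c + 0.76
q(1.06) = 0.05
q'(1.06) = 1.12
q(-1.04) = -4.30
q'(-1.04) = 8.40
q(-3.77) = -93.61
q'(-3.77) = 66.13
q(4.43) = 74.48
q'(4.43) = 56.90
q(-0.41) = -0.91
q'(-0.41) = 2.83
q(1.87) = 2.99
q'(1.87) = 6.94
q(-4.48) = -148.85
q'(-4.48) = 90.08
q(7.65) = 448.20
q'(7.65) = 187.87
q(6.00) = 204.14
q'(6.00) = 111.28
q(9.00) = 752.63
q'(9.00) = 265.36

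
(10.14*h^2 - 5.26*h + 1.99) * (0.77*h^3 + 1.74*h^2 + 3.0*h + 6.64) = 7.8078*h^5 + 13.5934*h^4 + 22.7999*h^3 + 55.0122*h^2 - 28.9564*h + 13.2136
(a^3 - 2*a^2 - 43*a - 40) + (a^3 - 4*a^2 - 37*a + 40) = 2*a^3 - 6*a^2 - 80*a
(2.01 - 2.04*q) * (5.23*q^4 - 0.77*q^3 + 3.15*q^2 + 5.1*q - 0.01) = -10.6692*q^5 + 12.0831*q^4 - 7.9737*q^3 - 4.0725*q^2 + 10.2714*q - 0.0201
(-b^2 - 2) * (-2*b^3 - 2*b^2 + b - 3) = 2*b^5 + 2*b^4 + 3*b^3 + 7*b^2 - 2*b + 6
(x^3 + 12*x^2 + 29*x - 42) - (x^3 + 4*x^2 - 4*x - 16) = 8*x^2 + 33*x - 26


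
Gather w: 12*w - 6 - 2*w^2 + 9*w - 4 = -2*w^2 + 21*w - 10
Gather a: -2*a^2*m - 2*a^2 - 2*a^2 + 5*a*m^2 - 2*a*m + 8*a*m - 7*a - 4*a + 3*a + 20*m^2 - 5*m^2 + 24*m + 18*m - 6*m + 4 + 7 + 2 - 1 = a^2*(-2*m - 4) + a*(5*m^2 + 6*m - 8) + 15*m^2 + 36*m + 12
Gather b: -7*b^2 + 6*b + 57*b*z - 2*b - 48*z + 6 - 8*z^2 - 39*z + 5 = -7*b^2 + b*(57*z + 4) - 8*z^2 - 87*z + 11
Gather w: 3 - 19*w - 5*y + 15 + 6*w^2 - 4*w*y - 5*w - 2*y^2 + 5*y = 6*w^2 + w*(-4*y - 24) - 2*y^2 + 18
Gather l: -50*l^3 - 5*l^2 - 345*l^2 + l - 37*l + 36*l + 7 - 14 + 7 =-50*l^3 - 350*l^2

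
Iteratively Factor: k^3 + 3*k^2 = (k)*(k^2 + 3*k) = k*(k + 3)*(k)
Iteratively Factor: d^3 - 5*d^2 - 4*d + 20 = (d - 2)*(d^2 - 3*d - 10) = (d - 2)*(d + 2)*(d - 5)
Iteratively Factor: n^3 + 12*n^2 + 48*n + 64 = (n + 4)*(n^2 + 8*n + 16) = (n + 4)^2*(n + 4)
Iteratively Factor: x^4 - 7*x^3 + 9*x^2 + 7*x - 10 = (x - 5)*(x^3 - 2*x^2 - x + 2) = (x - 5)*(x + 1)*(x^2 - 3*x + 2) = (x - 5)*(x - 1)*(x + 1)*(x - 2)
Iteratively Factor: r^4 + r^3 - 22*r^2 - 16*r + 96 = (r - 2)*(r^3 + 3*r^2 - 16*r - 48) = (r - 4)*(r - 2)*(r^2 + 7*r + 12) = (r - 4)*(r - 2)*(r + 3)*(r + 4)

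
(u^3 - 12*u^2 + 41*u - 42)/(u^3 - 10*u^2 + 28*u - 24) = (u^2 - 10*u + 21)/(u^2 - 8*u + 12)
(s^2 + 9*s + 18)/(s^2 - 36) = (s + 3)/(s - 6)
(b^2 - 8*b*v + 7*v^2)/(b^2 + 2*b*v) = (b^2 - 8*b*v + 7*v^2)/(b*(b + 2*v))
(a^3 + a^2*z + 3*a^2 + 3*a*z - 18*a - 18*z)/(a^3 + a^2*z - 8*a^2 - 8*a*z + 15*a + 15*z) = (a + 6)/(a - 5)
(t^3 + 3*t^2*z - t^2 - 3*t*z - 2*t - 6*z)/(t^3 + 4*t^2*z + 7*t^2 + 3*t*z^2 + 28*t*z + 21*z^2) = (t^2 - t - 2)/(t^2 + t*z + 7*t + 7*z)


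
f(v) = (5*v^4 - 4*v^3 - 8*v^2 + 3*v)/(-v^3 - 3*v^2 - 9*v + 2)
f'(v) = (3*v^2 + 6*v + 9)*(5*v^4 - 4*v^3 - 8*v^2 + 3*v)/(-v^3 - 3*v^2 - 9*v + 2)^2 + (20*v^3 - 12*v^2 - 16*v + 3)/(-v^3 - 3*v^2 - 9*v + 2) = (-5*v^6 - 30*v^5 - 131*v^4 + 118*v^3 + 57*v^2 - 32*v + 6)/(v^6 + 6*v^5 + 27*v^4 + 50*v^3 + 69*v^2 - 36*v + 4)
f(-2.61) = 10.55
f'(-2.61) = -10.83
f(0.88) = 0.37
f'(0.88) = 0.07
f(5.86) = -13.62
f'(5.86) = -4.28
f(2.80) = -2.41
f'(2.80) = -2.69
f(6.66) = -17.11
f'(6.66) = -4.44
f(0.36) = 0.04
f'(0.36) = 1.77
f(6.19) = -15.04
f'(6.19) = -4.35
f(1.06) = 0.35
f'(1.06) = -0.25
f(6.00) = -14.22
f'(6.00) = -4.31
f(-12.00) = 77.81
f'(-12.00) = -5.25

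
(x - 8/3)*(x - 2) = x^2 - 14*x/3 + 16/3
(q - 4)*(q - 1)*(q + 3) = q^3 - 2*q^2 - 11*q + 12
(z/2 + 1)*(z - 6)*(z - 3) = z^3/2 - 7*z^2/2 + 18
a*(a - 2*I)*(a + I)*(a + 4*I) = a^4 + 3*I*a^3 + 6*a^2 + 8*I*a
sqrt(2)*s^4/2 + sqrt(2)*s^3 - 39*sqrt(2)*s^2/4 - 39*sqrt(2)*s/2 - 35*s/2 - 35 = (s - 7*sqrt(2)/2)*(s + sqrt(2))*(s + 5*sqrt(2)/2)*(sqrt(2)*s/2 + sqrt(2))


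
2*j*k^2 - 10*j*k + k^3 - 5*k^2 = k*(2*j + k)*(k - 5)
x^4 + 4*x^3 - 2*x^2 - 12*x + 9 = (x - 1)^2*(x + 3)^2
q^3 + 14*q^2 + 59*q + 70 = (q + 2)*(q + 5)*(q + 7)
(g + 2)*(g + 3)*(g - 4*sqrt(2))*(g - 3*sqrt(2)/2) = g^4 - 11*sqrt(2)*g^3/2 + 5*g^3 - 55*sqrt(2)*g^2/2 + 18*g^2 - 33*sqrt(2)*g + 60*g + 72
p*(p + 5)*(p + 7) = p^3 + 12*p^2 + 35*p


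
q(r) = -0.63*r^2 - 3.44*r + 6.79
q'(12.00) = -18.56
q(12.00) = -125.21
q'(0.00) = -3.44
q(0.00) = 6.79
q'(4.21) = -8.74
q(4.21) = -18.86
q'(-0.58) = -2.71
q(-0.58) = 8.57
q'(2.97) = -7.18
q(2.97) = -8.98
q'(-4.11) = 1.74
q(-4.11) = 10.29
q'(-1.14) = -2.00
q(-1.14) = 9.89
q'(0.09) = -3.55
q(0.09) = 6.48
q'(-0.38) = -2.96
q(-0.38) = 8.01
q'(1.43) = -5.24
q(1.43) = 0.58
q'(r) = -1.26*r - 3.44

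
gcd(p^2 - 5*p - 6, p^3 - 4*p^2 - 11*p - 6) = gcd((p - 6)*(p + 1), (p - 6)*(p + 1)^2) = p^2 - 5*p - 6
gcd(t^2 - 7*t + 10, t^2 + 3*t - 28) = 1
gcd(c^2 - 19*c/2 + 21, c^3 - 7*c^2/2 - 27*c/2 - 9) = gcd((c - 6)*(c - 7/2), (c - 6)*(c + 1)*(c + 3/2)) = c - 6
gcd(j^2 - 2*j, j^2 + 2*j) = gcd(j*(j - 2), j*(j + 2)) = j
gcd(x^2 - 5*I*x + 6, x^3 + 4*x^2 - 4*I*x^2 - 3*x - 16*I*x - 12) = 1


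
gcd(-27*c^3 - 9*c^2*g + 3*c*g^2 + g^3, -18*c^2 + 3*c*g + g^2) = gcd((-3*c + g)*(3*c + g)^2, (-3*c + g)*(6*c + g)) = 3*c - g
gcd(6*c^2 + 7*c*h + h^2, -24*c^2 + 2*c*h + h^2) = 6*c + h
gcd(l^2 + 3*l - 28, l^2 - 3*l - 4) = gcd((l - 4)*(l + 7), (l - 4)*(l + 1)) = l - 4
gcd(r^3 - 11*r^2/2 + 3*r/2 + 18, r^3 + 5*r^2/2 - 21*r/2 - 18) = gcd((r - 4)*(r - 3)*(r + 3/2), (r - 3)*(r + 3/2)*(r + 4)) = r^2 - 3*r/2 - 9/2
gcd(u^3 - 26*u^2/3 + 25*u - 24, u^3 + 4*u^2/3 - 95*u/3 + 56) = u^2 - 17*u/3 + 8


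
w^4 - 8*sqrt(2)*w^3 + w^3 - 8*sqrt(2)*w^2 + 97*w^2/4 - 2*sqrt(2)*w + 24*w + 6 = (w + 1/2)^2*(w - 6*sqrt(2))*(w - 2*sqrt(2))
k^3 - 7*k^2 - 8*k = k*(k - 8)*(k + 1)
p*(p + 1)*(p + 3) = p^3 + 4*p^2 + 3*p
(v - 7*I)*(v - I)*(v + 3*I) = v^3 - 5*I*v^2 + 17*v - 21*I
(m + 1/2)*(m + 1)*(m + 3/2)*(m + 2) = m^4 + 5*m^3 + 35*m^2/4 + 25*m/4 + 3/2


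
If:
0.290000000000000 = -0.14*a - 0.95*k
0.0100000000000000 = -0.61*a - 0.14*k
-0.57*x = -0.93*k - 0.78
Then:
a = 0.06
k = -0.31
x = 0.86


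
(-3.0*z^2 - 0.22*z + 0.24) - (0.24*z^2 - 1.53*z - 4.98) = -3.24*z^2 + 1.31*z + 5.22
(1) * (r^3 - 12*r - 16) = r^3 - 12*r - 16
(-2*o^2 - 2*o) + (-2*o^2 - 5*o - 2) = -4*o^2 - 7*o - 2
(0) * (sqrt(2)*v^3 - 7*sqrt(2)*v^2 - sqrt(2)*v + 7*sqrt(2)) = 0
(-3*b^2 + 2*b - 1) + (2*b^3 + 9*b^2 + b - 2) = 2*b^3 + 6*b^2 + 3*b - 3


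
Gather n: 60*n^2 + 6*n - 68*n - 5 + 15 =60*n^2 - 62*n + 10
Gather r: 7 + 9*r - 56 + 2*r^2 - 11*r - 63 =2*r^2 - 2*r - 112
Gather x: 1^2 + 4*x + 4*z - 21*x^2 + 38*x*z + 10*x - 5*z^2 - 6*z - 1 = -21*x^2 + x*(38*z + 14) - 5*z^2 - 2*z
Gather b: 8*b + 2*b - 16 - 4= 10*b - 20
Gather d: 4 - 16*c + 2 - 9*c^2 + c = -9*c^2 - 15*c + 6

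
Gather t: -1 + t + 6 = t + 5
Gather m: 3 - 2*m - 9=-2*m - 6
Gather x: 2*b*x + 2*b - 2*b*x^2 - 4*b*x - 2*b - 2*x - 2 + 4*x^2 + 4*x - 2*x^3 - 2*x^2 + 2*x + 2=-2*x^3 + x^2*(2 - 2*b) + x*(4 - 2*b)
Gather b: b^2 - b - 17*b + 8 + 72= b^2 - 18*b + 80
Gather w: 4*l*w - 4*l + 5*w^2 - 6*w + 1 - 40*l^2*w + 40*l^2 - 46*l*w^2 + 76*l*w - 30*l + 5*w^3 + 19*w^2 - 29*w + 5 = 40*l^2 - 34*l + 5*w^3 + w^2*(24 - 46*l) + w*(-40*l^2 + 80*l - 35) + 6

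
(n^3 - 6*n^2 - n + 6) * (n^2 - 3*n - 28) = n^5 - 9*n^4 - 11*n^3 + 177*n^2 + 10*n - 168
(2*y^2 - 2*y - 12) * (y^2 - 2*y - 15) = 2*y^4 - 6*y^3 - 38*y^2 + 54*y + 180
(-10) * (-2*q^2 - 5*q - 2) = 20*q^2 + 50*q + 20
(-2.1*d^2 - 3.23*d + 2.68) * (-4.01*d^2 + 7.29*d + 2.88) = 8.421*d^4 - 2.3567*d^3 - 40.3415*d^2 + 10.2348*d + 7.7184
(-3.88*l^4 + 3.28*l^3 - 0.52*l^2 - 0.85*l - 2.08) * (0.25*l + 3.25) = -0.97*l^5 - 11.79*l^4 + 10.53*l^3 - 1.9025*l^2 - 3.2825*l - 6.76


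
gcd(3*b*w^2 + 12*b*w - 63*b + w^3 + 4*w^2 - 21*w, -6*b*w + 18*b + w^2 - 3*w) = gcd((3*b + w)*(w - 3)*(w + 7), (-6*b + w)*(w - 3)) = w - 3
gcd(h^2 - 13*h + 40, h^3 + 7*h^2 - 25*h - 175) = h - 5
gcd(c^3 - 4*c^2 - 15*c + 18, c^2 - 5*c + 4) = c - 1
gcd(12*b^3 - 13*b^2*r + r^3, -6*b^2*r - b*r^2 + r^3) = -3*b + r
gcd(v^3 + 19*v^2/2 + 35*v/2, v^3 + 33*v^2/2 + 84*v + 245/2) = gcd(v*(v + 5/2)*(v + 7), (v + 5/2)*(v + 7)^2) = v^2 + 19*v/2 + 35/2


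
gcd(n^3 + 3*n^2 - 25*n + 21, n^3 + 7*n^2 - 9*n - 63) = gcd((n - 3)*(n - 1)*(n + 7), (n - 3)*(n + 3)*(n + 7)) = n^2 + 4*n - 21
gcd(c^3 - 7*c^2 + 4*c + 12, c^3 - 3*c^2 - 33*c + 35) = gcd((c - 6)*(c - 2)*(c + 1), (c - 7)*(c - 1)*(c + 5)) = 1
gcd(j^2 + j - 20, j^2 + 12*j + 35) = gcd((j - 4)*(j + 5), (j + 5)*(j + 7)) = j + 5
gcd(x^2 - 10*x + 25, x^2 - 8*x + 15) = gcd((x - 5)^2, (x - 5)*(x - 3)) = x - 5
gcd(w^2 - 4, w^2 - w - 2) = w - 2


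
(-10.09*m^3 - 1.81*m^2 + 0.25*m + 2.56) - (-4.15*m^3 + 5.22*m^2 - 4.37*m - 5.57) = -5.94*m^3 - 7.03*m^2 + 4.62*m + 8.13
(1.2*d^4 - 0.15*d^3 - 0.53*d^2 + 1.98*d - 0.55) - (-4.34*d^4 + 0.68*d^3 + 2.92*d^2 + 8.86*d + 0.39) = 5.54*d^4 - 0.83*d^3 - 3.45*d^2 - 6.88*d - 0.94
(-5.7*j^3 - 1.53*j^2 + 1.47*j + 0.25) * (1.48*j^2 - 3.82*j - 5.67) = -8.436*j^5 + 19.5096*j^4 + 40.3392*j^3 + 3.4297*j^2 - 9.2899*j - 1.4175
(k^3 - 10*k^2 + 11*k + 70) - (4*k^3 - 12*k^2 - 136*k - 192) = -3*k^3 + 2*k^2 + 147*k + 262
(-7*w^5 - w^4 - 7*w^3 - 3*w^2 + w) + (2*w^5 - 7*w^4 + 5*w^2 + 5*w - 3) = -5*w^5 - 8*w^4 - 7*w^3 + 2*w^2 + 6*w - 3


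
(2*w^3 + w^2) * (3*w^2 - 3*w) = 6*w^5 - 3*w^4 - 3*w^3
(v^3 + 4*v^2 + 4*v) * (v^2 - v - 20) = v^5 + 3*v^4 - 20*v^3 - 84*v^2 - 80*v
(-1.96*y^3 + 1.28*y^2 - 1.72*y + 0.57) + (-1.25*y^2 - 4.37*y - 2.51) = -1.96*y^3 + 0.03*y^2 - 6.09*y - 1.94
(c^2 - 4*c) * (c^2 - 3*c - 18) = c^4 - 7*c^3 - 6*c^2 + 72*c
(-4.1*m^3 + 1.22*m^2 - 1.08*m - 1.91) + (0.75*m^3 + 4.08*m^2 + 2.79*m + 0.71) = -3.35*m^3 + 5.3*m^2 + 1.71*m - 1.2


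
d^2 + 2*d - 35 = (d - 5)*(d + 7)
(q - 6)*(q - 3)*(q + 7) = q^3 - 2*q^2 - 45*q + 126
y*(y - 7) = y^2 - 7*y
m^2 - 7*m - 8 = (m - 8)*(m + 1)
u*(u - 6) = u^2 - 6*u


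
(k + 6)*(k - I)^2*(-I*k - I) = -I*k^4 - 2*k^3 - 7*I*k^3 - 14*k^2 - 5*I*k^2 - 12*k + 7*I*k + 6*I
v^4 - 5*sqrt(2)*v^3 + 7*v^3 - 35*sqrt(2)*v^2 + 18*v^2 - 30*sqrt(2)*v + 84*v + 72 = (v + 1)*(v + 6)*(v - 3*sqrt(2))*(v - 2*sqrt(2))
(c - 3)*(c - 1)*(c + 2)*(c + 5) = c^4 + 3*c^3 - 15*c^2 - 19*c + 30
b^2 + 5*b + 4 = (b + 1)*(b + 4)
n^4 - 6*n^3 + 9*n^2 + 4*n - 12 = (n - 3)*(n - 2)^2*(n + 1)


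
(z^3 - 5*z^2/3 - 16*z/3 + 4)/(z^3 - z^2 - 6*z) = (z - 2/3)/z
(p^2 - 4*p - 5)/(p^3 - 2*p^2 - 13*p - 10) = 1/(p + 2)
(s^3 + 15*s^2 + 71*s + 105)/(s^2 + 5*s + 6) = (s^2 + 12*s + 35)/(s + 2)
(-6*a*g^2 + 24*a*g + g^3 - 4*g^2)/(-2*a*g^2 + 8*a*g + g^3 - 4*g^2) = (6*a - g)/(2*a - g)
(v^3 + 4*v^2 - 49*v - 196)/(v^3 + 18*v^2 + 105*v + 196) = (v - 7)/(v + 7)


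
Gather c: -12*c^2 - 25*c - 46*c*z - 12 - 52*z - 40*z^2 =-12*c^2 + c*(-46*z - 25) - 40*z^2 - 52*z - 12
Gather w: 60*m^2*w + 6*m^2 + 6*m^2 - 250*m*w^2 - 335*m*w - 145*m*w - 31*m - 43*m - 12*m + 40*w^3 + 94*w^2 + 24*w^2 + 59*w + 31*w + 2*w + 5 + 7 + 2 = 12*m^2 - 86*m + 40*w^3 + w^2*(118 - 250*m) + w*(60*m^2 - 480*m + 92) + 14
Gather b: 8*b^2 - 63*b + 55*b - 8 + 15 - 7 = 8*b^2 - 8*b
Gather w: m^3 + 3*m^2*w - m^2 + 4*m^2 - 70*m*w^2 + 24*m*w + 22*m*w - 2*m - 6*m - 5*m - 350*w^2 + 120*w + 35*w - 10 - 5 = m^3 + 3*m^2 - 13*m + w^2*(-70*m - 350) + w*(3*m^2 + 46*m + 155) - 15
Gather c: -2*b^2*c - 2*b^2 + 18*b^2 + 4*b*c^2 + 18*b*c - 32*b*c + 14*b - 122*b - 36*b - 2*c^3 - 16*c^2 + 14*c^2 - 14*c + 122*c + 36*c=16*b^2 - 144*b - 2*c^3 + c^2*(4*b - 2) + c*(-2*b^2 - 14*b + 144)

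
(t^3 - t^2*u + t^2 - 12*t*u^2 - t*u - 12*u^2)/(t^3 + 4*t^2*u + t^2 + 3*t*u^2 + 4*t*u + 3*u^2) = (t - 4*u)/(t + u)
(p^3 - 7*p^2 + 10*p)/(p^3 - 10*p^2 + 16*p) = (p - 5)/(p - 8)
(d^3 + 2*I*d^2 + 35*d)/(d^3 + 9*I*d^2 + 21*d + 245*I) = d/(d + 7*I)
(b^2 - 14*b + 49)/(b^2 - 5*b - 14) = (b - 7)/(b + 2)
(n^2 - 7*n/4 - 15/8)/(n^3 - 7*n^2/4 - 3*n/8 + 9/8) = (2*n - 5)/(2*n^2 - 5*n + 3)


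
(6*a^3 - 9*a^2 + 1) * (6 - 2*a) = -12*a^4 + 54*a^3 - 54*a^2 - 2*a + 6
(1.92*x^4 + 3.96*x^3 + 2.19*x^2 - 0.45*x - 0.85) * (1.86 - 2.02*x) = -3.8784*x^5 - 4.428*x^4 + 2.9418*x^3 + 4.9824*x^2 + 0.88*x - 1.581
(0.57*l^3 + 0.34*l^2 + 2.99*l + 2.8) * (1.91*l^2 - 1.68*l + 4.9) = 1.0887*l^5 - 0.3082*l^4 + 7.9327*l^3 + 1.9908*l^2 + 9.947*l + 13.72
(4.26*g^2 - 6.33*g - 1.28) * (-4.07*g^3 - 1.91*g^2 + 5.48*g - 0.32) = -17.3382*g^5 + 17.6265*g^4 + 40.6447*g^3 - 33.6068*g^2 - 4.9888*g + 0.4096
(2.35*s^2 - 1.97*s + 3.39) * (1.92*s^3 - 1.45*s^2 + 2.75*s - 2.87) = 4.512*s^5 - 7.1899*s^4 + 15.8278*s^3 - 17.0775*s^2 + 14.9764*s - 9.7293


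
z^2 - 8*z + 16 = (z - 4)^2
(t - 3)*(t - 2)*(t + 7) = t^3 + 2*t^2 - 29*t + 42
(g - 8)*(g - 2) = g^2 - 10*g + 16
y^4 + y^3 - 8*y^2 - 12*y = y*(y - 3)*(y + 2)^2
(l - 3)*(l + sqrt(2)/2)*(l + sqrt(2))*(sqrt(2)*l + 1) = sqrt(2)*l^4 - 3*sqrt(2)*l^3 + 4*l^3 - 12*l^2 + 5*sqrt(2)*l^2/2 - 15*sqrt(2)*l/2 + l - 3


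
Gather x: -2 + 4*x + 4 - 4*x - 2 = 0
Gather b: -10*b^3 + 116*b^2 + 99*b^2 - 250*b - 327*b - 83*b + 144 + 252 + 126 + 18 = -10*b^3 + 215*b^2 - 660*b + 540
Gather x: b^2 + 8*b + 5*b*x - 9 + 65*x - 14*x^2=b^2 + 8*b - 14*x^2 + x*(5*b + 65) - 9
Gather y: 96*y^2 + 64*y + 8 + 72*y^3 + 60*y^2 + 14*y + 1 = 72*y^3 + 156*y^2 + 78*y + 9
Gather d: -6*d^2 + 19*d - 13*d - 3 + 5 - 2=-6*d^2 + 6*d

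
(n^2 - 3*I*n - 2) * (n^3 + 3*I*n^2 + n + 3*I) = n^5 + 8*n^3 - 6*I*n^2 + 7*n - 6*I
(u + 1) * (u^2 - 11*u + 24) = u^3 - 10*u^2 + 13*u + 24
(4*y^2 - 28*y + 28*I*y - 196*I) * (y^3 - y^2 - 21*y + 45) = 4*y^5 - 32*y^4 + 28*I*y^4 - 56*y^3 - 224*I*y^3 + 768*y^2 - 392*I*y^2 - 1260*y + 5376*I*y - 8820*I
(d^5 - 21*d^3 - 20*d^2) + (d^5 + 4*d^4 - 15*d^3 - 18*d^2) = 2*d^5 + 4*d^4 - 36*d^3 - 38*d^2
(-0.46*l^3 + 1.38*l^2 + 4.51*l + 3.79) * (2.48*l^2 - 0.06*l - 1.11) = -1.1408*l^5 + 3.45*l^4 + 11.6126*l^3 + 7.5968*l^2 - 5.2335*l - 4.2069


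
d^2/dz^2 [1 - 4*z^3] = -24*z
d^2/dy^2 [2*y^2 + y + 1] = 4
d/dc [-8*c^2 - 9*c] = -16*c - 9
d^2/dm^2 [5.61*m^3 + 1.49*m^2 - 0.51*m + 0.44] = 33.66*m + 2.98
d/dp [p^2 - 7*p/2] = 2*p - 7/2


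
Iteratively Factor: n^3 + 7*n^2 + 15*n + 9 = (n + 1)*(n^2 + 6*n + 9) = (n + 1)*(n + 3)*(n + 3)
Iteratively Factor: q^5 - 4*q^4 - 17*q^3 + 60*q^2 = (q)*(q^4 - 4*q^3 - 17*q^2 + 60*q) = q^2*(q^3 - 4*q^2 - 17*q + 60) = q^2*(q + 4)*(q^2 - 8*q + 15) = q^2*(q - 3)*(q + 4)*(q - 5)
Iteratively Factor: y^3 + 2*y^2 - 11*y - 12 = (y - 3)*(y^2 + 5*y + 4) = (y - 3)*(y + 1)*(y + 4)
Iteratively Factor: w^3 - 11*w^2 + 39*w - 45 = (w - 3)*(w^2 - 8*w + 15) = (w - 3)^2*(w - 5)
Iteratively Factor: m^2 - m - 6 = (m + 2)*(m - 3)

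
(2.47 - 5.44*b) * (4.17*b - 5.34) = -22.6848*b^2 + 39.3495*b - 13.1898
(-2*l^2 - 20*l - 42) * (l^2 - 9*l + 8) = -2*l^4 - 2*l^3 + 122*l^2 + 218*l - 336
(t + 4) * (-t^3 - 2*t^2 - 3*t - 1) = -t^4 - 6*t^3 - 11*t^2 - 13*t - 4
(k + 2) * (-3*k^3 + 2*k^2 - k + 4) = -3*k^4 - 4*k^3 + 3*k^2 + 2*k + 8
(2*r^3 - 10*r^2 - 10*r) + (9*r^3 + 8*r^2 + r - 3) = 11*r^3 - 2*r^2 - 9*r - 3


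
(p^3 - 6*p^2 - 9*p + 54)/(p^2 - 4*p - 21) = (p^2 - 9*p + 18)/(p - 7)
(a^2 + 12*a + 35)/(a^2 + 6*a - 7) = (a + 5)/(a - 1)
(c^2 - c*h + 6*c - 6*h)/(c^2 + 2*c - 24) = (c - h)/(c - 4)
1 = 1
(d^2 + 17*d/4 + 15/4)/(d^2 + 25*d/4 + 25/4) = (d + 3)/(d + 5)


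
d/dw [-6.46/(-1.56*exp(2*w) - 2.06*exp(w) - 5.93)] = (-20.1552*exp(w) - 13.3076)*exp(w)/(1.56*exp(2*w) + 2.06*exp(w) + 5.93)^2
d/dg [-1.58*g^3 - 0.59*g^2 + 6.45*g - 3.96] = -4.74*g^2 - 1.18*g + 6.45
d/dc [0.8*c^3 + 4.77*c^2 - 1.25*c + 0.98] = 2.4*c^2 + 9.54*c - 1.25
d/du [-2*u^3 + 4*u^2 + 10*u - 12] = -6*u^2 + 8*u + 10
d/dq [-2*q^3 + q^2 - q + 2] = -6*q^2 + 2*q - 1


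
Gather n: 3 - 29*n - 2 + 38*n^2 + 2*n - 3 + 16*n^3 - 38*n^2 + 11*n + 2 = 16*n^3 - 16*n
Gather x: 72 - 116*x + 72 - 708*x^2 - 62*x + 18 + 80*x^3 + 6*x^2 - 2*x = 80*x^3 - 702*x^2 - 180*x + 162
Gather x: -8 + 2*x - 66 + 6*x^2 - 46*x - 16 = 6*x^2 - 44*x - 90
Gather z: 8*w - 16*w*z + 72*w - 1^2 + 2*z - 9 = 80*w + z*(2 - 16*w) - 10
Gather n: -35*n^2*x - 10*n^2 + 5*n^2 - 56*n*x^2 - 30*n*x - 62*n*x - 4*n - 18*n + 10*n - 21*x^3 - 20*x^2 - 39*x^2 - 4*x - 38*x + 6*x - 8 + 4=n^2*(-35*x - 5) + n*(-56*x^2 - 92*x - 12) - 21*x^3 - 59*x^2 - 36*x - 4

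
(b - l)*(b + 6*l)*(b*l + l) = b^3*l + 5*b^2*l^2 + b^2*l - 6*b*l^3 + 5*b*l^2 - 6*l^3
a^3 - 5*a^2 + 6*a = a*(a - 3)*(a - 2)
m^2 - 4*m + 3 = (m - 3)*(m - 1)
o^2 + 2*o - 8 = (o - 2)*(o + 4)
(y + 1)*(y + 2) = y^2 + 3*y + 2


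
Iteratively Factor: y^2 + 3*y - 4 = (y + 4)*(y - 1)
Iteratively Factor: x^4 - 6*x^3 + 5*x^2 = (x)*(x^3 - 6*x^2 + 5*x) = x^2*(x^2 - 6*x + 5) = x^2*(x - 1)*(x - 5)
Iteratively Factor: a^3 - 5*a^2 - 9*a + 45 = (a + 3)*(a^2 - 8*a + 15) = (a - 5)*(a + 3)*(a - 3)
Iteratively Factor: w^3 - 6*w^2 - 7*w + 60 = (w - 4)*(w^2 - 2*w - 15) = (w - 4)*(w + 3)*(w - 5)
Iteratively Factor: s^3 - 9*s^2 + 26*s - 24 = (s - 2)*(s^2 - 7*s + 12) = (s - 3)*(s - 2)*(s - 4)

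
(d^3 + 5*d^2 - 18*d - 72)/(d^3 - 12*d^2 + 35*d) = (d^3 + 5*d^2 - 18*d - 72)/(d*(d^2 - 12*d + 35))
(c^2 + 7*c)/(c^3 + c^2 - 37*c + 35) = c/(c^2 - 6*c + 5)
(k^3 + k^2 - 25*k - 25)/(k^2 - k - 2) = (k^2 - 25)/(k - 2)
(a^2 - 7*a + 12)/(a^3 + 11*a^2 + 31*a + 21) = (a^2 - 7*a + 12)/(a^3 + 11*a^2 + 31*a + 21)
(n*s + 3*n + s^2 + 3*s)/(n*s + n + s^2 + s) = (s + 3)/(s + 1)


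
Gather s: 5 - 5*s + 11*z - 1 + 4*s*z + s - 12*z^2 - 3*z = s*(4*z - 4) - 12*z^2 + 8*z + 4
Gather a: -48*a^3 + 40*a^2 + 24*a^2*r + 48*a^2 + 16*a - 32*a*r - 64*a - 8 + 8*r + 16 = -48*a^3 + a^2*(24*r + 88) + a*(-32*r - 48) + 8*r + 8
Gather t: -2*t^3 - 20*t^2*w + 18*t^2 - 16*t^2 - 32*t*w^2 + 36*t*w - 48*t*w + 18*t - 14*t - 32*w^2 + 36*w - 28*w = -2*t^3 + t^2*(2 - 20*w) + t*(-32*w^2 - 12*w + 4) - 32*w^2 + 8*w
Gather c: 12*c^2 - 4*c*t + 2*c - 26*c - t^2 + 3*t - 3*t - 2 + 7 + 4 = 12*c^2 + c*(-4*t - 24) - t^2 + 9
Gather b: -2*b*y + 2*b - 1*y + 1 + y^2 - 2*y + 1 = b*(2 - 2*y) + y^2 - 3*y + 2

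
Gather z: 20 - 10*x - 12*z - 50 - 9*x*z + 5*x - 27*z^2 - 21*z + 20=-5*x - 27*z^2 + z*(-9*x - 33) - 10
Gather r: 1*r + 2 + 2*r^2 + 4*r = 2*r^2 + 5*r + 2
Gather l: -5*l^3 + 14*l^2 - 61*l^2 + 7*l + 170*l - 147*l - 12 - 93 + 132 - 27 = -5*l^3 - 47*l^2 + 30*l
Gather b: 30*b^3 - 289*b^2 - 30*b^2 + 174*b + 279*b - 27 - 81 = 30*b^3 - 319*b^2 + 453*b - 108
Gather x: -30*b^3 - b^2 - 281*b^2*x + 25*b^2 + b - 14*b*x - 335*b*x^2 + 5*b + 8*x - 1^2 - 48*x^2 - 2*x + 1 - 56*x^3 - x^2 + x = -30*b^3 + 24*b^2 + 6*b - 56*x^3 + x^2*(-335*b - 49) + x*(-281*b^2 - 14*b + 7)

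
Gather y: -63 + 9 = -54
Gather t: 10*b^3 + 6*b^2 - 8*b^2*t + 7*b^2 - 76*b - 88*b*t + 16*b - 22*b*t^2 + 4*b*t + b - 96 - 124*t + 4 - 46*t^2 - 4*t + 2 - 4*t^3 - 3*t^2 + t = 10*b^3 + 13*b^2 - 59*b - 4*t^3 + t^2*(-22*b - 49) + t*(-8*b^2 - 84*b - 127) - 90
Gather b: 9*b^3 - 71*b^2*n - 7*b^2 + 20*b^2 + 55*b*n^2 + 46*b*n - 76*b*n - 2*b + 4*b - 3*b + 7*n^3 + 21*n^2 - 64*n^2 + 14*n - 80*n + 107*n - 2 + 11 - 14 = 9*b^3 + b^2*(13 - 71*n) + b*(55*n^2 - 30*n - 1) + 7*n^3 - 43*n^2 + 41*n - 5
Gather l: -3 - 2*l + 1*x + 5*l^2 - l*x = 5*l^2 + l*(-x - 2) + x - 3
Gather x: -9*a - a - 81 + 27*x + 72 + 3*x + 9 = -10*a + 30*x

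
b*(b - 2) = b^2 - 2*b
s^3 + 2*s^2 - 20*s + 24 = (s - 2)^2*(s + 6)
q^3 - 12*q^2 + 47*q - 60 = (q - 5)*(q - 4)*(q - 3)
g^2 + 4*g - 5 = (g - 1)*(g + 5)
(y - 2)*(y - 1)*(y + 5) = y^3 + 2*y^2 - 13*y + 10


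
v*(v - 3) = v^2 - 3*v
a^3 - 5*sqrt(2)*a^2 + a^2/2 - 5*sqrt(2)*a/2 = a*(a + 1/2)*(a - 5*sqrt(2))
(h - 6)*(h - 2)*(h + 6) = h^3 - 2*h^2 - 36*h + 72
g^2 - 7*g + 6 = (g - 6)*(g - 1)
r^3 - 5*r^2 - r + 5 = (r - 5)*(r - 1)*(r + 1)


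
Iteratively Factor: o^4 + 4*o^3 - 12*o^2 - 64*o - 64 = (o + 2)*(o^3 + 2*o^2 - 16*o - 32) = (o - 4)*(o + 2)*(o^2 + 6*o + 8) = (o - 4)*(o + 2)*(o + 4)*(o + 2)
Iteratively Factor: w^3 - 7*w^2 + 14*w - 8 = (w - 4)*(w^2 - 3*w + 2) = (w - 4)*(w - 2)*(w - 1)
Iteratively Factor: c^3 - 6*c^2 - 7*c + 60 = (c + 3)*(c^2 - 9*c + 20) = (c - 4)*(c + 3)*(c - 5)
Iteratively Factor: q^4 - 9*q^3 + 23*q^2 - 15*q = (q)*(q^3 - 9*q^2 + 23*q - 15) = q*(q - 3)*(q^2 - 6*q + 5) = q*(q - 3)*(q - 1)*(q - 5)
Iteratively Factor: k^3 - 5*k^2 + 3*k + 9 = (k - 3)*(k^2 - 2*k - 3) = (k - 3)^2*(k + 1)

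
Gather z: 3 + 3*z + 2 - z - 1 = 2*z + 4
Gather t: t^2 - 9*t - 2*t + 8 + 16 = t^2 - 11*t + 24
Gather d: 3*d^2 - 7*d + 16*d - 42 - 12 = 3*d^2 + 9*d - 54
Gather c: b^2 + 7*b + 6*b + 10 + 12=b^2 + 13*b + 22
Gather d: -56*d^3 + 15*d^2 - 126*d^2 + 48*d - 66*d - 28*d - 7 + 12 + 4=-56*d^3 - 111*d^2 - 46*d + 9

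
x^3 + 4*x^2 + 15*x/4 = x*(x + 3/2)*(x + 5/2)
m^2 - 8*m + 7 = (m - 7)*(m - 1)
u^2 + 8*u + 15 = (u + 3)*(u + 5)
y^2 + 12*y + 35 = (y + 5)*(y + 7)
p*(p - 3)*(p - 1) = p^3 - 4*p^2 + 3*p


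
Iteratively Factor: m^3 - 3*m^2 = (m)*(m^2 - 3*m) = m*(m - 3)*(m)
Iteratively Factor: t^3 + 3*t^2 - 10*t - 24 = (t - 3)*(t^2 + 6*t + 8) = (t - 3)*(t + 4)*(t + 2)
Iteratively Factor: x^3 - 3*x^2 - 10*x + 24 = (x - 2)*(x^2 - x - 12) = (x - 4)*(x - 2)*(x + 3)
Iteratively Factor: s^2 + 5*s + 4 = (s + 4)*(s + 1)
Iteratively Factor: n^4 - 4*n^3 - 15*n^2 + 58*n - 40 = (n + 4)*(n^3 - 8*n^2 + 17*n - 10) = (n - 1)*(n + 4)*(n^2 - 7*n + 10) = (n - 5)*(n - 1)*(n + 4)*(n - 2)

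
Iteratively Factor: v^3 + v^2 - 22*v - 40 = (v - 5)*(v^2 + 6*v + 8) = (v - 5)*(v + 2)*(v + 4)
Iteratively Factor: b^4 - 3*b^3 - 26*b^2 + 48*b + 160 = (b - 4)*(b^3 + b^2 - 22*b - 40) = (b - 5)*(b - 4)*(b^2 + 6*b + 8) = (b - 5)*(b - 4)*(b + 4)*(b + 2)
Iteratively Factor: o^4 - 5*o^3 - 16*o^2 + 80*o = (o)*(o^3 - 5*o^2 - 16*o + 80) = o*(o - 4)*(o^2 - o - 20) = o*(o - 4)*(o + 4)*(o - 5)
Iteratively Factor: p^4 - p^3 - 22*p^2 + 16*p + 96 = (p - 4)*(p^3 + 3*p^2 - 10*p - 24) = (p - 4)*(p + 4)*(p^2 - p - 6) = (p - 4)*(p - 3)*(p + 4)*(p + 2)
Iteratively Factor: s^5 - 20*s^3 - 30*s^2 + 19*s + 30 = (s + 1)*(s^4 - s^3 - 19*s^2 - 11*s + 30) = (s - 5)*(s + 1)*(s^3 + 4*s^2 + s - 6) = (s - 5)*(s + 1)*(s + 2)*(s^2 + 2*s - 3) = (s - 5)*(s + 1)*(s + 2)*(s + 3)*(s - 1)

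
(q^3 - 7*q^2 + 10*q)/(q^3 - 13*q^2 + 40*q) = (q - 2)/(q - 8)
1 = 1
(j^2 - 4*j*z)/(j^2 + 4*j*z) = (j - 4*z)/(j + 4*z)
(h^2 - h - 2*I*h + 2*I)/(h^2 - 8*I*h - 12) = (h - 1)/(h - 6*I)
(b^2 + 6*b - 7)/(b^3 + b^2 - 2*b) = (b + 7)/(b*(b + 2))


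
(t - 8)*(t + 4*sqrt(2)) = t^2 - 8*t + 4*sqrt(2)*t - 32*sqrt(2)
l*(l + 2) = l^2 + 2*l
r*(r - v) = r^2 - r*v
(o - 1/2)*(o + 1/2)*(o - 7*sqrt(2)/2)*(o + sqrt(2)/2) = o^4 - 3*sqrt(2)*o^3 - 15*o^2/4 + 3*sqrt(2)*o/4 + 7/8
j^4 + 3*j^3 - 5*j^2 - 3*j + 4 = (j - 1)^2*(j + 1)*(j + 4)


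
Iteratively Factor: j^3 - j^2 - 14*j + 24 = (j - 2)*(j^2 + j - 12) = (j - 2)*(j + 4)*(j - 3)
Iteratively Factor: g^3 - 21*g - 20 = (g + 4)*(g^2 - 4*g - 5) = (g - 5)*(g + 4)*(g + 1)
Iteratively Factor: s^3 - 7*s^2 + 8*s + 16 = (s - 4)*(s^2 - 3*s - 4) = (s - 4)*(s + 1)*(s - 4)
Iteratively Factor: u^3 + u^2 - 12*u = (u - 3)*(u^2 + 4*u) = u*(u - 3)*(u + 4)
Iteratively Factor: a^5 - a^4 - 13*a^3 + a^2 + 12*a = (a)*(a^4 - a^3 - 13*a^2 + a + 12) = a*(a - 1)*(a^3 - 13*a - 12) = a*(a - 4)*(a - 1)*(a^2 + 4*a + 3) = a*(a - 4)*(a - 1)*(a + 3)*(a + 1)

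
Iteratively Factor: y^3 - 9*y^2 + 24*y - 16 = (y - 4)*(y^2 - 5*y + 4) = (y - 4)^2*(y - 1)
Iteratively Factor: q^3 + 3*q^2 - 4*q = (q + 4)*(q^2 - q) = q*(q + 4)*(q - 1)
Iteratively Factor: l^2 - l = (l)*(l - 1)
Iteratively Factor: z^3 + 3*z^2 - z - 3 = (z + 1)*(z^2 + 2*z - 3) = (z + 1)*(z + 3)*(z - 1)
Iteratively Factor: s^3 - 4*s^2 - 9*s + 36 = (s + 3)*(s^2 - 7*s + 12) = (s - 4)*(s + 3)*(s - 3)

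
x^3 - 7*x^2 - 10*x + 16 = (x - 8)*(x - 1)*(x + 2)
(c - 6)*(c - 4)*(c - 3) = c^3 - 13*c^2 + 54*c - 72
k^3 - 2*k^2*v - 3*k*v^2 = k*(k - 3*v)*(k + v)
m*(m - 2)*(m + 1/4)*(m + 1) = m^4 - 3*m^3/4 - 9*m^2/4 - m/2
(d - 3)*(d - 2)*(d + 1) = d^3 - 4*d^2 + d + 6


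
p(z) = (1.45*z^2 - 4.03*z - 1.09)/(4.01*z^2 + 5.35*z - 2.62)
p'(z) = (-8.02*z - 5.35)*(1.45*z^2 - 4.03*z - 1.09)/(4.01*z^2 + 5.35*z - 2.62)^2 + (2.9*z - 4.03)/(4.01*z^2 + 5.35*z - 2.62) = (23.9178*z^2 + 1.1438*z + 16.3901)/(16.0801*z^4 + 42.907*z^3 + 7.6101*z^2 - 28.034*z + 6.8644)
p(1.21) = -0.40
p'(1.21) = 0.56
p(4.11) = 0.08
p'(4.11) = 0.06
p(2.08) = -0.12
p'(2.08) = 0.18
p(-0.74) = -0.61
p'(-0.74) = 1.49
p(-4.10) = 0.93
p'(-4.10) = 0.23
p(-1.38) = -3.06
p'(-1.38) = 10.78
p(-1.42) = -3.55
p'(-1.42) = 13.87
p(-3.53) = 1.10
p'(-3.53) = 0.38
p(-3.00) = 1.38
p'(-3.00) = 0.75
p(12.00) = 0.25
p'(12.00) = 0.01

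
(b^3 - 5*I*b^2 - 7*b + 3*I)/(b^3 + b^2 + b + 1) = (b^2 - 4*I*b - 3)/(b^2 + b*(1 + I) + I)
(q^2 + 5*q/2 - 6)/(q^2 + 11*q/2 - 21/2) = (q + 4)/(q + 7)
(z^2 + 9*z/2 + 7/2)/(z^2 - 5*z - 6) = (z + 7/2)/(z - 6)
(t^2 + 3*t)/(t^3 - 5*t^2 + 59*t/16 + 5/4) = 16*t*(t + 3)/(16*t^3 - 80*t^2 + 59*t + 20)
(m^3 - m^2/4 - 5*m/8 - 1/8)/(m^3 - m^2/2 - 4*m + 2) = (8*m^3 - 2*m^2 - 5*m - 1)/(4*(2*m^3 - m^2 - 8*m + 4))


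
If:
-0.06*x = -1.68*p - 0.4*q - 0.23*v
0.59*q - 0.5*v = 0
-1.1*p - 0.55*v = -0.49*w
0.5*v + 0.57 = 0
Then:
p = 0.0357142857142857*x + 0.386095641646489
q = -0.97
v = -1.14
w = 0.0801749271137026*x - 0.41284651875278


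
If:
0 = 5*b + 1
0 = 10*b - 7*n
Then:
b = -1/5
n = -2/7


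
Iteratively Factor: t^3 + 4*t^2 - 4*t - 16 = (t - 2)*(t^2 + 6*t + 8) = (t - 2)*(t + 2)*(t + 4)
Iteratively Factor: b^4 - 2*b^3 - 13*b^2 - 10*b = (b + 2)*(b^3 - 4*b^2 - 5*b) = (b - 5)*(b + 2)*(b^2 + b) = b*(b - 5)*(b + 2)*(b + 1)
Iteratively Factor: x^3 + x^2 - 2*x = (x)*(x^2 + x - 2) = x*(x - 1)*(x + 2)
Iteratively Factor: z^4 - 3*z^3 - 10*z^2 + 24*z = (z + 3)*(z^3 - 6*z^2 + 8*z) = (z - 2)*(z + 3)*(z^2 - 4*z) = z*(z - 2)*(z + 3)*(z - 4)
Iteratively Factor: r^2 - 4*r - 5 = (r + 1)*(r - 5)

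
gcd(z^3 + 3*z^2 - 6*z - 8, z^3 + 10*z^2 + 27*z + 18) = z + 1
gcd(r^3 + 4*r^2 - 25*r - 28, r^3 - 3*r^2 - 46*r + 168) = r^2 + 3*r - 28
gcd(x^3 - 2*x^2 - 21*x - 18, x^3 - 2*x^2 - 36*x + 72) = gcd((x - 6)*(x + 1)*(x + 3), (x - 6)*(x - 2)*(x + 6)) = x - 6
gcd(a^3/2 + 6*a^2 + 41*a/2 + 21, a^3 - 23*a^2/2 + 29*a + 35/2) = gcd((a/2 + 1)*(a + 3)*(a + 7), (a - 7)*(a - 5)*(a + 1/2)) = 1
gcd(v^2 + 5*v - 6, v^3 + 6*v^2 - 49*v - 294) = v + 6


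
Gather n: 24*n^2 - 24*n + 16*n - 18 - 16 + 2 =24*n^2 - 8*n - 32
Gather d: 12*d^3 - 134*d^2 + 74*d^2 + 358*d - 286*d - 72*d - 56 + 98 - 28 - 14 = 12*d^3 - 60*d^2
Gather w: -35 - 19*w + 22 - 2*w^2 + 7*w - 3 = -2*w^2 - 12*w - 16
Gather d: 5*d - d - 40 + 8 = 4*d - 32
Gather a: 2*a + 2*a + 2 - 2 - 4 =4*a - 4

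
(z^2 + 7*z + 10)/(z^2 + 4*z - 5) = (z + 2)/(z - 1)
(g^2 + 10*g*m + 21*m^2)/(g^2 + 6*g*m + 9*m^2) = (g + 7*m)/(g + 3*m)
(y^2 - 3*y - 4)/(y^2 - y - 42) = (-y^2 + 3*y + 4)/(-y^2 + y + 42)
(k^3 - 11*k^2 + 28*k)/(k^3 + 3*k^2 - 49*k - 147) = k*(k - 4)/(k^2 + 10*k + 21)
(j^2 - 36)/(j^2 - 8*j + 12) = (j + 6)/(j - 2)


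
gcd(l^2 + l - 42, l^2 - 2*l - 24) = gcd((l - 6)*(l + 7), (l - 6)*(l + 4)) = l - 6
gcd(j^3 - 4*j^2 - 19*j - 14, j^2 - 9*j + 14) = j - 7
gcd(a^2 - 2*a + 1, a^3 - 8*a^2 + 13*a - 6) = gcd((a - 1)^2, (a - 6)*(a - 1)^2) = a^2 - 2*a + 1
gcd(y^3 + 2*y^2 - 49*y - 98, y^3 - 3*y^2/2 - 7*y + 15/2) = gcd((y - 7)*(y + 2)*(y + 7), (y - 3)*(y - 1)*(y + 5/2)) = 1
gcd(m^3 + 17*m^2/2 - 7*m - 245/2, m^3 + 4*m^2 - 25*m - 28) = m + 7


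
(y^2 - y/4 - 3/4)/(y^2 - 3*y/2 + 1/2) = (4*y + 3)/(2*(2*y - 1))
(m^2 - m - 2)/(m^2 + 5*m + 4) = (m - 2)/(m + 4)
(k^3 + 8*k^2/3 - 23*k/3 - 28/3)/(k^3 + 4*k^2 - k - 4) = (k - 7/3)/(k - 1)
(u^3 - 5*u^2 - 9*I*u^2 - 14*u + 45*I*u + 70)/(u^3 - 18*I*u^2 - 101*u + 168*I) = (u^2 - u*(5 + 2*I) + 10*I)/(u^2 - 11*I*u - 24)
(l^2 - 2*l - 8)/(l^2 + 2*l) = (l - 4)/l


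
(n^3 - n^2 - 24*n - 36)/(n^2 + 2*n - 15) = (n^3 - n^2 - 24*n - 36)/(n^2 + 2*n - 15)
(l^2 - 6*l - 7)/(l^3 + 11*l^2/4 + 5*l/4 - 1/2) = 4*(l - 7)/(4*l^2 + 7*l - 2)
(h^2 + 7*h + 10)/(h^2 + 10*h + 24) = (h^2 + 7*h + 10)/(h^2 + 10*h + 24)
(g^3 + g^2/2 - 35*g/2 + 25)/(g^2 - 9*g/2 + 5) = g + 5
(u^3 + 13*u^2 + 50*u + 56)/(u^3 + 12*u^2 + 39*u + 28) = (u + 2)/(u + 1)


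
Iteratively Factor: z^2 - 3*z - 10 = (z + 2)*(z - 5)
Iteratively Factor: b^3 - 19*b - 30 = (b + 3)*(b^2 - 3*b - 10) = (b - 5)*(b + 3)*(b + 2)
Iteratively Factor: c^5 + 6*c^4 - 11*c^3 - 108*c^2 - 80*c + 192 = (c + 4)*(c^4 + 2*c^3 - 19*c^2 - 32*c + 48) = (c + 3)*(c + 4)*(c^3 - c^2 - 16*c + 16) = (c - 4)*(c + 3)*(c + 4)*(c^2 + 3*c - 4) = (c - 4)*(c - 1)*(c + 3)*(c + 4)*(c + 4)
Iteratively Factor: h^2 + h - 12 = (h + 4)*(h - 3)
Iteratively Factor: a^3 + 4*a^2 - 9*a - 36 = (a - 3)*(a^2 + 7*a + 12) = (a - 3)*(a + 3)*(a + 4)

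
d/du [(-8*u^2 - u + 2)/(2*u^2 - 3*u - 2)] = 2*(13*u^2 + 12*u + 4)/(4*u^4 - 12*u^3 + u^2 + 12*u + 4)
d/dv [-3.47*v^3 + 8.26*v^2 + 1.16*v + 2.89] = -10.41*v^2 + 16.52*v + 1.16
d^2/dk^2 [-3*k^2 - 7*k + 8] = -6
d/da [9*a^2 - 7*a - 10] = 18*a - 7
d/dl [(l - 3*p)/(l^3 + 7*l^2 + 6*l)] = (l*(l^2 + 7*l + 6) - (l - 3*p)*(3*l^2 + 14*l + 6))/(l^2*(l^2 + 7*l + 6)^2)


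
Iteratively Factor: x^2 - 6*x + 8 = (x - 2)*(x - 4)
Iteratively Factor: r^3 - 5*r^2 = (r)*(r^2 - 5*r) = r^2*(r - 5)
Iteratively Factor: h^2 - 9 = (h - 3)*(h + 3)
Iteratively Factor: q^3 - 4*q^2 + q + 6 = (q - 3)*(q^2 - q - 2) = (q - 3)*(q - 2)*(q + 1)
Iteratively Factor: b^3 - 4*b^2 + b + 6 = (b - 3)*(b^2 - b - 2) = (b - 3)*(b + 1)*(b - 2)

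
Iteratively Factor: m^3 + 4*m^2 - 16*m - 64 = (m + 4)*(m^2 - 16) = (m + 4)^2*(m - 4)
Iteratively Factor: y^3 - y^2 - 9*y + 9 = (y + 3)*(y^2 - 4*y + 3) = (y - 3)*(y + 3)*(y - 1)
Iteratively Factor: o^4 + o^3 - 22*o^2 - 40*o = (o)*(o^3 + o^2 - 22*o - 40) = o*(o + 2)*(o^2 - o - 20) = o*(o - 5)*(o + 2)*(o + 4)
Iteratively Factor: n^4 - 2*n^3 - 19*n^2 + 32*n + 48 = (n - 3)*(n^3 + n^2 - 16*n - 16) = (n - 3)*(n + 4)*(n^2 - 3*n - 4) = (n - 4)*(n - 3)*(n + 4)*(n + 1)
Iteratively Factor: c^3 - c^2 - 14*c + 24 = (c + 4)*(c^2 - 5*c + 6) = (c - 3)*(c + 4)*(c - 2)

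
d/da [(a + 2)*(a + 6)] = 2*a + 8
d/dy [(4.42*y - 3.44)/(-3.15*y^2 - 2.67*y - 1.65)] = (13.923*y^2 - 21.672*y - 16.4778)/(9.9225*y^4 + 16.821*y^3 + 17.5239*y^2 + 8.811*y + 2.7225)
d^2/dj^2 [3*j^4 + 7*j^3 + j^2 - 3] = 36*j^2 + 42*j + 2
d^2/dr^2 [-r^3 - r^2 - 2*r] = -6*r - 2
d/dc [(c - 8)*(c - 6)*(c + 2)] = 3*c^2 - 24*c + 20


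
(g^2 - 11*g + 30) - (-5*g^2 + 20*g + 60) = 6*g^2 - 31*g - 30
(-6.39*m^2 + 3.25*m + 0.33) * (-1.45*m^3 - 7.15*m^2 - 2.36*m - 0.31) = 9.2655*m^5 + 40.976*m^4 - 8.6356*m^3 - 8.0486*m^2 - 1.7863*m - 0.1023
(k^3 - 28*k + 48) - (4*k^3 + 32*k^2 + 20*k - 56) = -3*k^3 - 32*k^2 - 48*k + 104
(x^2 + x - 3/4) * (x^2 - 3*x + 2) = x^4 - 2*x^3 - 7*x^2/4 + 17*x/4 - 3/2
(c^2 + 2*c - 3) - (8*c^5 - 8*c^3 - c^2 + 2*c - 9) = -8*c^5 + 8*c^3 + 2*c^2 + 6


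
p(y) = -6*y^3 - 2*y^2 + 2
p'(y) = -18*y^2 - 4*y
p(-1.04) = 6.59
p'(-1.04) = -15.31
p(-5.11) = 750.37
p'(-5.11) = -449.58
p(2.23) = -74.48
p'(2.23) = -98.43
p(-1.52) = 18.45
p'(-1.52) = -35.51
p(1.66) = -30.96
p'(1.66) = -56.24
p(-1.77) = 29.01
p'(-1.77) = -49.31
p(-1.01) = 6.14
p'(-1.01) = -14.32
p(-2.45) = 78.23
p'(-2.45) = -98.24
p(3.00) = -178.00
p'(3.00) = -174.00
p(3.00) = -178.00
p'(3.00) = -174.00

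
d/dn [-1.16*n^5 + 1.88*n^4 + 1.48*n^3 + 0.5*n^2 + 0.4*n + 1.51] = -5.8*n^4 + 7.52*n^3 + 4.44*n^2 + 1.0*n + 0.4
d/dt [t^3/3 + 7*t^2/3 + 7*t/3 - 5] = t^2 + 14*t/3 + 7/3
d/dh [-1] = 0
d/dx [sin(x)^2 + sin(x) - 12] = sin(2*x) + cos(x)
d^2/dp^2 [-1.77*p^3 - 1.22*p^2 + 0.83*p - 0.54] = -10.62*p - 2.44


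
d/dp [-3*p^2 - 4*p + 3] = -6*p - 4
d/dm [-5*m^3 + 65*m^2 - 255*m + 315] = -15*m^2 + 130*m - 255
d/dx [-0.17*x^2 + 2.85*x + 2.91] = 2.85 - 0.34*x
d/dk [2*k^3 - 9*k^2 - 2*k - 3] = 6*k^2 - 18*k - 2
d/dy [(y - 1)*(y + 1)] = 2*y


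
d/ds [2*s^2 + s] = 4*s + 1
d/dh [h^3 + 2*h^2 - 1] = h*(3*h + 4)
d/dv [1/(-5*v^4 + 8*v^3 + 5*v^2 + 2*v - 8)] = 2*(10*v^3 - 12*v^2 - 5*v - 1)/(-5*v^4 + 8*v^3 + 5*v^2 + 2*v - 8)^2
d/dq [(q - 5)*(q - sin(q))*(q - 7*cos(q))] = (5 - q)*(q - 7*cos(q))*(cos(q) - 1) + (q - 5)*(q - sin(q))*(7*sin(q) + 1) + (q - sin(q))*(q - 7*cos(q))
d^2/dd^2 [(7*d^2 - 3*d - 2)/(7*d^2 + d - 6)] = 8*(-49*d^3 + 147*d^2 - 105*d + 37)/(343*d^6 + 147*d^5 - 861*d^4 - 251*d^3 + 738*d^2 + 108*d - 216)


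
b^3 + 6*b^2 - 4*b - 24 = (b - 2)*(b + 2)*(b + 6)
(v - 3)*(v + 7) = v^2 + 4*v - 21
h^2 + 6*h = h*(h + 6)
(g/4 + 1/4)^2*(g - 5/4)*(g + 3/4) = g^4/16 + 3*g^3/32 - 15*g^2/256 - 19*g/128 - 15/256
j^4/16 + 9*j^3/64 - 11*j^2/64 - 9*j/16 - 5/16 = (j/4 + 1/4)*(j/4 + 1/2)*(j - 2)*(j + 5/4)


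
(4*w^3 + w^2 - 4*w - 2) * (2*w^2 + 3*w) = 8*w^5 + 14*w^4 - 5*w^3 - 16*w^2 - 6*w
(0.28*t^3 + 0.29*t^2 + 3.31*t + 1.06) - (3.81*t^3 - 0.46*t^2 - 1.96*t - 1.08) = -3.53*t^3 + 0.75*t^2 + 5.27*t + 2.14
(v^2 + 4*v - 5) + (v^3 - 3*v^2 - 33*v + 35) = v^3 - 2*v^2 - 29*v + 30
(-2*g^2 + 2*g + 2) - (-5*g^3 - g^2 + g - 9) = 5*g^3 - g^2 + g + 11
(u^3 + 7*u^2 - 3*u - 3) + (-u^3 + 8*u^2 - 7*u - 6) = 15*u^2 - 10*u - 9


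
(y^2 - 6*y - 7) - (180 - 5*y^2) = 6*y^2 - 6*y - 187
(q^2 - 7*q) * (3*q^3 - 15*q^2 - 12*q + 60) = 3*q^5 - 36*q^4 + 93*q^3 + 144*q^2 - 420*q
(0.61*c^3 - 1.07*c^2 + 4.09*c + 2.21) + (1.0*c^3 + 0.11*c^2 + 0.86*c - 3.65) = 1.61*c^3 - 0.96*c^2 + 4.95*c - 1.44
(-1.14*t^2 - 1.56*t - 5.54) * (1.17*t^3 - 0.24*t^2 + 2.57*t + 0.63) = -1.3338*t^5 - 1.5516*t^4 - 9.0372*t^3 - 3.3978*t^2 - 15.2206*t - 3.4902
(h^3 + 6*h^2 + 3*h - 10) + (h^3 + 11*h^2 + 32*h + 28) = 2*h^3 + 17*h^2 + 35*h + 18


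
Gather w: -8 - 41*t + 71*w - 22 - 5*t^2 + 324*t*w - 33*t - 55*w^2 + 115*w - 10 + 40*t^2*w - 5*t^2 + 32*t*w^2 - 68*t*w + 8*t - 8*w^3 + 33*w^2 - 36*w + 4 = -10*t^2 - 66*t - 8*w^3 + w^2*(32*t - 22) + w*(40*t^2 + 256*t + 150) - 36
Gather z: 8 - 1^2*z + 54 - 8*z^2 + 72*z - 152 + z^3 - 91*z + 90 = z^3 - 8*z^2 - 20*z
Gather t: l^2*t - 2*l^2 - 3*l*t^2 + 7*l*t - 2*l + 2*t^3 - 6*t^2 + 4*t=-2*l^2 - 2*l + 2*t^3 + t^2*(-3*l - 6) + t*(l^2 + 7*l + 4)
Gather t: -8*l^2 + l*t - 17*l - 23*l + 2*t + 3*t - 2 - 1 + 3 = -8*l^2 - 40*l + t*(l + 5)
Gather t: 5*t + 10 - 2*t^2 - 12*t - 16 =-2*t^2 - 7*t - 6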